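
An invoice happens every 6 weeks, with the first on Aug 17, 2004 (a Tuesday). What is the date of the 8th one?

Jun 7, 2005

The 8th occurrence is 7 intervals after the first: 7 × 42 = 294 days after Aug 17, 2004.
Aug has 31 days — 14 days to the end of Aug leaves 280.
Sep has 30 days (250 left).
Oct has 31 days (219 left).
Nov has 30 days (189 left).
Dec has 31 days (158 left).
Jan has 31 days (127 left).
Feb has 28 days (99 left).
Mar has 31 days (68 left).
Apr has 30 days (38 left).
May has 31 days (7 left).
7 days into Jun → Jun 7, 2005.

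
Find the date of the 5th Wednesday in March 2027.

March 31, 2027

The first Wednesday of March 2027 is March 3.
The 5th Wednesday is 4 weeks later: 3 + 28 = 31.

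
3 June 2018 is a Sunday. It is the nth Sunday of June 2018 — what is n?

Day 3 falls in week ⌈3/7⌉ of the month.
Days 1–7 hold the 1st Sunday, 8–14 the 2nd, 15–21 the 3rd, 22–28 the 4th, 29–31 the 5th.
3 is in the range for the 1st.

1st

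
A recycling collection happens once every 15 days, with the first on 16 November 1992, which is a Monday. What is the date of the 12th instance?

30 April 1993

The 12th occurrence is 11 intervals after the first: 11 × 15 = 165 days after 16 November 1992.
November has 30 days — 14 days to the end of November leaves 151.
December has 31 days (120 left).
January has 31 days (89 left).
February has 28 days (61 left).
March has 31 days (30 left).
30 days into April → 30 April 1993.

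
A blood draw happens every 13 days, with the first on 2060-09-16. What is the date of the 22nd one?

2061-06-16

The 22nd occurrence is 21 intervals after the first: 21 × 13 = 273 days after 2060-09-16.
September has 30 days — 14 days to the end of September leaves 259.
October has 31 days (228 left).
November has 30 days (198 left).
December has 31 days (167 left).
January has 31 days (136 left).
February has 28 days (108 left).
March has 31 days (77 left).
April has 30 days (47 left).
May has 31 days (16 left).
16 days into June → 2061-06-16.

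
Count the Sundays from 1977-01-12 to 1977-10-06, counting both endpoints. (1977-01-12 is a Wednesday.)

38

1977-01-12 is a Wednesday; the first Sunday on or after it is 1977-01-16 (4 days later).
From 1977-01-16 to 1977-10-06: 15 + 28 + 31 + 30 + 31 + 30 + 31 + 31 + 30 + 6 = 263 days (rest of January, February, March, April, May, June, July, August, September, October).
263 ÷ 7 = 37 full weeks with remainder 4, so 37 more Sundays after the first → 38.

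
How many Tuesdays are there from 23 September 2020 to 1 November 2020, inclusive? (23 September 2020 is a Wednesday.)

23 September 2020 is a Wednesday; the first Tuesday on or after it is 29 September 2020 (6 days later).
From 29 September 2020 to 1 November 2020: 1 + 31 + 1 = 33 days (rest of September, October, November).
33 ÷ 7 = 4 full weeks with remainder 5, so 4 more Tuesdays after the first → 5.

5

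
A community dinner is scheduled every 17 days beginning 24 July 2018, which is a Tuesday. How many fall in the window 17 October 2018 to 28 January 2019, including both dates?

7

Occurrences land 17·i days after 24 July 2018 for i = 0, 1, 2, …
17 October 2018 is 85 days after the start; 85 ÷ 17 = 5 remainder 0. First occurrence in the window: #6 on 17 October 2018 (5×17 = 85 days in).
28 January 2019 is 188 days after the start; 188 ÷ 17 = 11 remainder 1. Last occurrence in the window: #12 on 27 January 2019.
Occurrences #6 through #12: 7 in total.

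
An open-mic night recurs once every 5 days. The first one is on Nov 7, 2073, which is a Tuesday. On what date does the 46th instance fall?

The 46th occurrence is 45 intervals after the first: 45 × 5 = 225 days after Nov 7, 2073.
Nov has 30 days — 23 days to the end of Nov leaves 202.
Dec has 31 days (171 left).
Jan has 31 days (140 left).
Feb has 28 days (112 left).
Mar has 31 days (81 left).
Apr has 30 days (51 left).
May has 31 days (20 left).
20 days into Jun → Jun 20, 2074.

Jun 20, 2074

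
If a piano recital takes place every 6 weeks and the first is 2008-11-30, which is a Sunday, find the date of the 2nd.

2009-01-11

The 2nd occurrence is 1 interval after the first: 1 × 42 = 42 days after 2008-11-30.
November has 30 days — 0 days to the end of November leaves 42.
December has 31 days (11 left).
11 days into January → 2009-01-11.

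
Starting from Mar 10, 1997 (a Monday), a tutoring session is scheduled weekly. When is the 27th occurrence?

Sep 8, 1997

The 27th occurrence is 26 intervals after the first: 26 × 7 = 182 days after Mar 10, 1997.
Mar has 31 days — 21 days to the end of Mar leaves 161.
Apr has 30 days (131 left).
May has 31 days (100 left).
Jun has 30 days (70 left).
Jul has 31 days (39 left).
Aug has 31 days (8 left).
8 days into Sep → Sep 8, 1997.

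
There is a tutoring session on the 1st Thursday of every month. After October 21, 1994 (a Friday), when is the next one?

November 3, 1994

October 1994 starts on a Saturday, so its 1st Thursday is October 6, 1994 (5 days in).
That is not after October 21, 1994, so look at November 1994.
November 1994 starts on a Tuesday, so its 1st Thursday is November 3, 1994 (2 days in).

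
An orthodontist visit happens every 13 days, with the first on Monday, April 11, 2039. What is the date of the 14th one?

September 27, 2039

The 14th occurrence is 13 intervals after the first: 13 × 13 = 169 days after April 11, 2039.
April has 30 days — 19 days to the end of April leaves 150.
May has 31 days (119 left).
June has 30 days (89 left).
July has 31 days (58 left).
August has 31 days (27 left).
27 days into September → September 27, 2039.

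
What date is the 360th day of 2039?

January has 31 days (360 − 31 = 329 remain).
February has 28 days (329 − 28 = 301 remain).
March has 31 days (301 − 31 = 270 remain).
April has 30 days (270 − 30 = 240 remain).
May has 31 days (240 − 31 = 209 remain).
June has 30 days (209 − 30 = 179 remain).
July has 31 days (179 − 31 = 148 remain).
August has 31 days (148 − 31 = 117 remain).
September has 30 days (117 − 30 = 87 remain).
October has 31 days (87 − 31 = 56 remain).
November has 30 days (56 − 30 = 26 remain).
26 into December → December 26.

26 December 2039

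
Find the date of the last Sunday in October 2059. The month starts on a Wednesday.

October 2059 begins on a Wednesday, so the first Sunday is October 5 (4 days later).
October 2059 has 31 days. Adding weeks: 5, 12, 19, 26 — the last one ≤ 31 is the 26th.

2059-10-26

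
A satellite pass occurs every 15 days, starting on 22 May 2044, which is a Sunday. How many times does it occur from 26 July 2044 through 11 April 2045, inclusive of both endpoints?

17

Occurrences land 15·i days after 22 May 2044 for i = 0, 1, 2, …
26 July 2044 is 65 days after the start; 65 ÷ 15 = 4 remainder 5; since the remainder is 5, round up to i = 5. First occurrence in the window: #6 on 5 August 2044 (5×15 = 75 days in).
11 April 2045 is 324 days after the start; 324 ÷ 15 = 21 remainder 9. Last occurrence in the window: #22 on 2 April 2045.
Occurrences #6 through #22: 17 in total.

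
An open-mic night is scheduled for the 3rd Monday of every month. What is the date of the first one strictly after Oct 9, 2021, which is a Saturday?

Oct 18, 2021

Oct 2021 starts on a Friday; its first Monday is the 4th, so the 3rd Monday is the 18th — Oct 18, 2021.
Oct 18, 2021 is after Oct 9, 2021, so that is the next one.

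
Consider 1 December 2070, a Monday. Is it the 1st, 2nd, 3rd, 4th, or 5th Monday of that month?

Day 1 falls in week ⌈1/7⌉ of the month.
Days 1–7 hold the 1st Monday, 8–14 the 2nd, 15–21 the 3rd, 22–28 the 4th, 29–31 the 5th.
1 is in the range for the 1st.

1st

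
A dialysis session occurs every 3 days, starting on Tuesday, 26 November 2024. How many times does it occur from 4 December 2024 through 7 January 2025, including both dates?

12

Occurrences land 3·i days after 26 November 2024 for i = 0, 1, 2, …
4 December 2024 is 8 days after the start; 8 ÷ 3 = 2 remainder 2; since the remainder is 2, round up to i = 3. First occurrence in the window: #4 on 5 December 2024 (3×3 = 9 days in).
7 January 2025 is 42 days after the start; 42 ÷ 3 = 14 remainder 0. Last occurrence in the window: #15 on 7 January 2025.
Occurrences #4 through #15: 12 in total.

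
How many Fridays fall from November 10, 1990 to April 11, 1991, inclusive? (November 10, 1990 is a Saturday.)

November 10, 1990 is a Saturday; the first Friday on or after it is November 16, 1990 (6 days later).
From November 16, 1990 to April 11, 1991: 14 + 31 + 31 + 28 + 31 + 11 = 146 days (rest of November, December, January, February, March, April).
146 ÷ 7 = 20 full weeks with remainder 6, so 20 more Fridays after the first → 21.

21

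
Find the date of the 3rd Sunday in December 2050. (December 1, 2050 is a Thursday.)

December 2050 begins on a Thursday, so the first Sunday is December 4 (3 days later).
The 3rd Sunday is 2 weeks later: 4 + 14 = 18.

December 18, 2050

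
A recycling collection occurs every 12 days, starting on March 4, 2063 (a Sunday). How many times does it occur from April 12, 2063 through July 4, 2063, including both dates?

Occurrences land 12·i days after March 4, 2063 for i = 0, 1, 2, …
April 12, 2063 is 39 days after the start; 39 ÷ 12 = 3 remainder 3; since the remainder is 3, round up to i = 4. First occurrence in the window: #5 on April 21, 2063 (4×12 = 48 days in).
July 4, 2063 is 122 days after the start; 122 ÷ 12 = 10 remainder 2. Last occurrence in the window: #11 on July 2, 2063.
Occurrences #5 through #11: 7 in total.

7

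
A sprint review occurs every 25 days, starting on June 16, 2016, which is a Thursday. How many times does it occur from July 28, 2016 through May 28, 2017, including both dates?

12

Occurrences land 25·i days after June 16, 2016 for i = 0, 1, 2, …
July 28, 2016 is 42 days after the start; 42 ÷ 25 = 1 remainder 17; since the remainder is 17, round up to i = 2. First occurrence in the window: #3 on August 5, 2016 (2×25 = 50 days in).
May 28, 2017 is 346 days after the start; 346 ÷ 25 = 13 remainder 21. Last occurrence in the window: #14 on May 7, 2017.
Occurrences #3 through #14: 12 in total.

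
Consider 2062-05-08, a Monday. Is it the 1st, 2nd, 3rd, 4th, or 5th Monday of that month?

2nd

Day 8 falls in week ⌈8/7⌉ of the month.
Days 1–7 hold the 1st Monday, 8–14 the 2nd, 15–21 the 3rd, 22–28 the 4th, 29–31 the 5th.
8 is in the range for the 2nd.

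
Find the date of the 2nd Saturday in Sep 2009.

The first Saturday of Sep 2009 is Sep 5.
The 2nd Saturday is 1 weeks later: 5 + 7 = 12.

Sep 12, 2009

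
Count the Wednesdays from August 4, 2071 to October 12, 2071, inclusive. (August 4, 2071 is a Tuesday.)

10

August 4, 2071 is a Tuesday; the first Wednesday on or after it is August 5, 2071 (1 day later).
From August 5, 2071 to October 12, 2071: 26 + 30 + 12 = 68 days (rest of August, September, October).
68 ÷ 7 = 9 full weeks with remainder 5, so 9 more Wednesdays after the first → 10.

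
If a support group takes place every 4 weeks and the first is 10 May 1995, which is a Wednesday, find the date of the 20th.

The 20th occurrence is 19 intervals after the first: 19 × 28 = 532 days after 10 May 1995.
May has 31 days — 21 days to the end of May leaves 511.
From end of May to end of 1995 is 214 days (297 left).
January has 31 days (266 left).
February has 29 days (237 left).
March has 31 days (206 left).
April has 30 days (176 left).
May has 31 days (145 left).
June has 30 days (115 left).
July has 31 days (84 left).
August has 31 days (53 left).
September has 30 days (23 left).
23 days into October → 23 October 1996.

23 October 1996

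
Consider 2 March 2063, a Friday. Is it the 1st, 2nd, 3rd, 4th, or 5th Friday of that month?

Day 2 falls in week ⌈2/7⌉ of the month.
Days 1–7 hold the 1st Friday, 8–14 the 2nd, 15–21 the 3rd, 22–28 the 4th, 29–31 the 5th.
2 is in the range for the 1st.

1st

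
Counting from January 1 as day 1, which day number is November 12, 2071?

316

Days in months before November: 31 + 28 + 31 + 30 + 31 + 30 + 31 + 31 + 30 + 31 = 304.
Plus 12 days into November → day 316.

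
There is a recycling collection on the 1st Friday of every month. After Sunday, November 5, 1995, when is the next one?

December 1, 1995

November 1995 starts on a Wednesday, so its 1st Friday is November 3, 1995 (2 days in).
That is not after November 5, 1995, so look at December 1995.
December 1995 starts on a Friday, so its 1st Friday is December 1, 1995.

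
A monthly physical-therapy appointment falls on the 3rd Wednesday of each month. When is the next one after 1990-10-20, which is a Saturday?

1990-11-21

October 1990 starts on a Monday; its first Wednesday is the 3rd, so the 3rd Wednesday is the 17th — 1990-10-17.
That is not after 1990-10-20, so look at November 1990.
November 1990 starts on a Thursday; its first Wednesday is the 7th, so the 3rd Wednesday is the 21st — 1990-11-21.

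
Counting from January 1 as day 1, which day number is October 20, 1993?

293

Days in months before October: 31 + 28 + 31 + 30 + 31 + 30 + 31 + 31 + 30 = 273.
Plus 20 days into October → day 293.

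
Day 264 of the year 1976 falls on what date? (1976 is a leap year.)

1976-09-20

January has 31 days (264 − 31 = 233 remain).
February has 29 days (233 − 29 = 204 remain).
March has 31 days (204 − 31 = 173 remain).
April has 30 days (173 − 30 = 143 remain).
May has 31 days (143 − 31 = 112 remain).
June has 30 days (112 − 30 = 82 remain).
July has 31 days (82 − 31 = 51 remain).
August has 31 days (51 − 31 = 20 remain).
20 into September → September 20.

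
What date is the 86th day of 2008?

January has 31 days (86 − 31 = 55 remain).
February has 29 days (55 − 29 = 26 remain).
26 into March → March 26.

March 26, 2008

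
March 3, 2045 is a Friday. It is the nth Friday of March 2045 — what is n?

1st

Day 3 falls in week ⌈3/7⌉ of the month.
Days 1–7 hold the 1st Friday, 8–14 the 2nd, 15–21 the 3rd, 22–28 the 4th, 29–31 the 5th.
3 is in the range for the 1st.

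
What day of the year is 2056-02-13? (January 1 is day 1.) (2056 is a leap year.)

Days in months before February: 31 = 31.
Plus 13 days into February → day 44.

44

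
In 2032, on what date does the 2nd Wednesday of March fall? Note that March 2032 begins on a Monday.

10 March 2032

March 2032 begins on a Monday, so the first Wednesday is March 3 (2 days later).
The 2nd Wednesday is 1 weeks later: 3 + 7 = 10.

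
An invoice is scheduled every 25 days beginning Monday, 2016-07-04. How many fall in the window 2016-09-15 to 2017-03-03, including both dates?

Occurrences land 25·i days after 2016-07-04 for i = 0, 1, 2, …
2016-09-15 is 73 days after the start; 73 ÷ 25 = 2 remainder 23; since the remainder is 23, round up to i = 3. First occurrence in the window: #4 on 2016-09-17 (3×25 = 75 days in).
2017-03-03 is 242 days after the start; 242 ÷ 25 = 9 remainder 17. Last occurrence in the window: #10 on 2017-02-14.
Occurrences #4 through #10: 7 in total.

7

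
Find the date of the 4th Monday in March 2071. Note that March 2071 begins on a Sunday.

March 23, 2071

March 2071 begins on a Sunday, so the first Monday is March 2 (1 day later).
The 4th Monday is 3 weeks later: 2 + 21 = 23.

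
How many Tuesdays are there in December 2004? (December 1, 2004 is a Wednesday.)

December 1, 2004 is a Wednesday; the first Tuesday on or after it is December 7, 2004 (6 days later).
From December 7, 2004 to December 31, 2004 is 31 − 7 = 24 days.
24 ÷ 7 = 3 full weeks with remainder 3, so 3 more Tuesdays after the first → 4.

4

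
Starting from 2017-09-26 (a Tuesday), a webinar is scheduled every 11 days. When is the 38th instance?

The 38th occurrence is 37 intervals after the first: 37 × 11 = 407 days after 2017-09-26.
September has 30 days — 4 days to the end of September leaves 403.
From end of September to end of 2017 is 92 days (311 left).
January has 31 days (280 left).
February has 28 days (252 left).
March has 31 days (221 left).
April has 30 days (191 left).
May has 31 days (160 left).
June has 30 days (130 left).
July has 31 days (99 left).
August has 31 days (68 left).
September has 30 days (38 left).
October has 31 days (7 left).
7 days into November → 2018-11-07.

2018-11-07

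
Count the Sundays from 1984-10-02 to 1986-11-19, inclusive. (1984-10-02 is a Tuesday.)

1984-10-02 is a Tuesday; the first Sunday on or after it is 1984-10-07 (5 days later).
From 1984-10-07 to 1986-11-19: 85 + 365 + 323 = 773 days (rest of 1984, 1985, to 1986-11-19 in 1986).
773 ÷ 7 = 110 full weeks with remainder 3, so 110 more Sundays after the first → 111.

111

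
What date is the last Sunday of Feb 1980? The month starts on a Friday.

Feb 1980 begins on a Friday, so the first Sunday is Feb 3 (2 days later).
Feb 1980 has 29 days. Adding weeks: 3, 10, 17, 24 — the last one ≤ 29 is the 24th.

Feb 24, 1980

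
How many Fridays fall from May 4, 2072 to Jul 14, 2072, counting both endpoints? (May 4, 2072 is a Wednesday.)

May 4, 2072 is a Wednesday; the first Friday on or after it is May 6, 2072 (2 days later).
From May 6, 2072 to Jul 14, 2072: 25 + 30 + 14 = 69 days (rest of May, Jun, Jul).
69 ÷ 7 = 9 full weeks with remainder 6, so 9 more Fridays after the first → 10.

10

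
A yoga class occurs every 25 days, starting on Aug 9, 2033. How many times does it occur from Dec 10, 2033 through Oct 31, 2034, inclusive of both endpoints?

Occurrences land 25·i days after Aug 9, 2033 for i = 0, 1, 2, …
Dec 10, 2033 is 123 days after the start; 123 ÷ 25 = 4 remainder 23; since the remainder is 23, round up to i = 5. First occurrence in the window: #6 on Dec 12, 2033 (5×25 = 125 days in).
Oct 31, 2034 is 448 days after the start; 448 ÷ 25 = 17 remainder 23. Last occurrence in the window: #18 on Oct 8, 2034.
Occurrences #6 through #18: 13 in total.

13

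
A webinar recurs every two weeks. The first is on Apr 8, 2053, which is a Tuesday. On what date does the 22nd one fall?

The 22nd occurrence is 21 intervals after the first: 21 × 14 = 294 days after Apr 8, 2053.
Apr has 30 days — 22 days to the end of Apr leaves 272.
May has 31 days (241 left).
Jun has 30 days (211 left).
Jul has 31 days (180 left).
Aug has 31 days (149 left).
Sep has 30 days (119 left).
Oct has 31 days (88 left).
Nov has 30 days (58 left).
Dec has 31 days (27 left).
27 days into Jan → Jan 27, 2054.

Jan 27, 2054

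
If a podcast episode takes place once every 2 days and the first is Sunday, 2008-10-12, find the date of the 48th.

The 48th occurrence is 47 intervals after the first: 47 × 2 = 94 days after 2008-10-12.
October has 31 days — 19 days to the end of October leaves 75.
November has 30 days (45 left).
December has 31 days (14 left).
14 days into January → 2009-01-14.

2009-01-14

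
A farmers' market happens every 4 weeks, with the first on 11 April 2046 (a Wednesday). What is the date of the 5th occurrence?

1 August 2046

The 5th occurrence is 4 intervals after the first: 4 × 28 = 112 days after 11 April 2046.
April has 30 days — 19 days to the end of April leaves 93.
May has 31 days (62 left).
June has 30 days (32 left).
July has 31 days (1 left).
1 day into August → 1 August 2046.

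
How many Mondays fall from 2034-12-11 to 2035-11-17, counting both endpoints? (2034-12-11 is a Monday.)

2034-12-11 is a Monday; the first Monday on or after it is 2034-12-11.
From 2034-12-11 to 2035-11-17: 20 + 321 = 341 days (rest of 2034, to 2035-11-17 in 2035).
341 ÷ 7 = 48 full weeks with remainder 5, so 48 more Mondays after the first → 49.

49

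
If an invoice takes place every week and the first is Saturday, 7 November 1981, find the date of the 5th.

5 December 1981

The 5th occurrence is 4 intervals after the first: 4 × 7 = 28 days after 7 November 1981.
November has 30 days — 23 days to the end of November leaves 5.
5 days into December → 5 December 1981.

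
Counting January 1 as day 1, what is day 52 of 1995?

January has 31 days (52 − 31 = 21 remain).
21 into February → February 21.

February 21, 1995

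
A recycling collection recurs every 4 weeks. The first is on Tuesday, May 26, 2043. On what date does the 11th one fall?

The 11th occurrence is 10 intervals after the first: 10 × 28 = 280 days after May 26, 2043.
May has 31 days — 5 days to the end of May leaves 275.
Jun has 30 days (245 left).
Jul has 31 days (214 left).
Aug has 31 days (183 left).
Sep has 30 days (153 left).
Oct has 31 days (122 left).
Nov has 30 days (92 left).
Dec has 31 days (61 left).
Jan has 31 days (30 left).
Feb has 29 days (1 left).
1 day into Mar → Mar 1, 2044.

Mar 1, 2044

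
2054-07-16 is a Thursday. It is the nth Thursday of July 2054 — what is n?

Day 16 falls in week ⌈16/7⌉ of the month.
Days 1–7 hold the 1st Thursday, 8–14 the 2nd, 15–21 the 3rd, 22–28 the 4th, 29–31 the 5th.
16 is in the range for the 3rd.

3rd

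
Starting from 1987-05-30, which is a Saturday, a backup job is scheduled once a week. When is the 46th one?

The 46th occurrence is 45 intervals after the first: 45 × 7 = 315 days after 1987-05-30.
May has 31 days — 1 day to the end of May leaves 314.
June has 30 days (284 left).
July has 31 days (253 left).
August has 31 days (222 left).
September has 30 days (192 left).
October has 31 days (161 left).
November has 30 days (131 left).
December has 31 days (100 left).
January has 31 days (69 left).
February has 29 days (40 left).
March has 31 days (9 left).
9 days into April → 1988-04-09.

1988-04-09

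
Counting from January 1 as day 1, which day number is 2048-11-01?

306

Days in months before November: 31 + 29 + 31 + 30 + 31 + 30 + 31 + 31 + 30 + 31 = 305.
Plus 1 day into November → day 306.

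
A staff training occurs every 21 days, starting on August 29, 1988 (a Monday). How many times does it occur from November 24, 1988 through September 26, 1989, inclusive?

Occurrences land 21·i days after August 29, 1988 for i = 0, 1, 2, …
November 24, 1988 is 87 days after the start; 87 ÷ 21 = 4 remainder 3; since the remainder is 3, round up to i = 5. First occurrence in the window: #6 on December 12, 1988 (5×21 = 105 days in).
September 26, 1989 is 393 days after the start; 393 ÷ 21 = 18 remainder 15. Last occurrence in the window: #19 on September 11, 1989.
Occurrences #6 through #19: 14 in total.

14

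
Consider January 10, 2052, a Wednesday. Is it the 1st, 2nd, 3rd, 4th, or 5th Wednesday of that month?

Day 10 falls in week ⌈10/7⌉ of the month.
Days 1–7 hold the 1st Wednesday, 8–14 the 2nd, 15–21 the 3rd, 22–28 the 4th, 29–31 the 5th.
10 is in the range for the 2nd.

2nd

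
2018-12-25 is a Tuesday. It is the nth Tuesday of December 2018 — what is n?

4th

Day 25 falls in week ⌈25/7⌉ of the month.
Days 1–7 hold the 1st Tuesday, 8–14 the 2nd, 15–21 the 3rd, 22–28 the 4th, 29–31 the 5th.
25 is in the range for the 4th.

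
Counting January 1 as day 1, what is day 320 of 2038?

January has 31 days (320 − 31 = 289 remain).
February has 28 days (289 − 28 = 261 remain).
March has 31 days (261 − 31 = 230 remain).
April has 30 days (230 − 30 = 200 remain).
May has 31 days (200 − 31 = 169 remain).
June has 30 days (169 − 30 = 139 remain).
July has 31 days (139 − 31 = 108 remain).
August has 31 days (108 − 31 = 77 remain).
September has 30 days (77 − 30 = 47 remain).
October has 31 days (47 − 31 = 16 remain).
16 into November → November 16.

16 November 2038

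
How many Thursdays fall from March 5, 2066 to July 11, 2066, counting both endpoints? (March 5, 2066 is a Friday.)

18

March 5, 2066 is a Friday; the first Thursday on or after it is March 11, 2066 (6 days later).
From March 11, 2066 to July 11, 2066: 20 + 30 + 31 + 30 + 11 = 122 days (rest of March, April, May, June, July).
122 ÷ 7 = 17 full weeks with remainder 3, so 17 more Thursdays after the first → 18.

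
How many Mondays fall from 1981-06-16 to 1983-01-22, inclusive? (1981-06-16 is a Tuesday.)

1981-06-16 is a Tuesday; the first Monday on or after it is 1981-06-22 (6 days later).
From 1981-06-22 to 1983-01-22: 192 + 365 + 22 = 579 days (rest of 1981, 1982, to 1983-01-22 in 1983).
579 ÷ 7 = 82 full weeks with remainder 5, so 82 more Mondays after the first → 83.

83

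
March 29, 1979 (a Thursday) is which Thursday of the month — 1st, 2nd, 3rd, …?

Day 29 falls in week ⌈29/7⌉ of the month.
Days 1–7 hold the 1st Thursday, 8–14 the 2nd, 15–21 the 3rd, 22–28 the 4th, 29–31 the 5th.
29 is in the range for the 5th.

5th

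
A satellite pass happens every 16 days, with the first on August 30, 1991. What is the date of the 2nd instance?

September 15, 1991

The 2nd occurrence is 1 interval after the first: 1 × 16 = 16 days after August 30, 1991.
August has 31 days — 1 day to the end of August leaves 15.
15 days into September → September 15, 1991.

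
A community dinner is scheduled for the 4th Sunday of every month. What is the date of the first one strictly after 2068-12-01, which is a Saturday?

December 2068 starts on a Saturday; its first Sunday is the 2nd, so the 4th Sunday is the 23rd — 2068-12-23.
2068-12-23 is after 2068-12-01, so that is the next one.

2068-12-23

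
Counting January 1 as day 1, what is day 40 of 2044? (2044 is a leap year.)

January has 31 days (40 − 31 = 9 remain).
9 into February → February 9.

9 February 2044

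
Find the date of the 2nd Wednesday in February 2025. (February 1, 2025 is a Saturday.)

February 2025 begins on a Saturday, so the first Wednesday is February 5 (4 days later).
The 2nd Wednesday is 1 weeks later: 5 + 7 = 12.

12 February 2025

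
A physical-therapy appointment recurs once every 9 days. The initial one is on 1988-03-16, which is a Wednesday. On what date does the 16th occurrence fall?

The 16th occurrence is 15 intervals after the first: 15 × 9 = 135 days after 1988-03-16.
March has 31 days — 15 days to the end of March leaves 120.
April has 30 days (90 left).
May has 31 days (59 left).
June has 30 days (29 left).
29 days into July → 1988-07-29.

1988-07-29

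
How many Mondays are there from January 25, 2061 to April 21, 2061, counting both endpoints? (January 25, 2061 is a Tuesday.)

12

January 25, 2061 is a Tuesday; the first Monday on or after it is January 31, 2061 (6 days later).
From January 31, 2061 to April 21, 2061: 0 + 28 + 31 + 21 = 80 days (rest of January, February, March, April).
80 ÷ 7 = 11 full weeks with remainder 3, so 11 more Mondays after the first → 12.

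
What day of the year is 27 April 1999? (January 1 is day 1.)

117

Days in months before April: 31 + 28 + 31 = 90.
Plus 27 days into April → day 117.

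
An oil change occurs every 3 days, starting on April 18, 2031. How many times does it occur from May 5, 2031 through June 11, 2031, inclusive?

13

Occurrences land 3·i days after April 18, 2031 for i = 0, 1, 2, …
May 5, 2031 is 17 days after the start; 17 ÷ 3 = 5 remainder 2; since the remainder is 2, round up to i = 6. First occurrence in the window: #7 on May 6, 2031 (6×3 = 18 days in).
June 11, 2031 is 54 days after the start; 54 ÷ 3 = 18 remainder 0. Last occurrence in the window: #19 on June 11, 2031.
Occurrences #7 through #19: 13 in total.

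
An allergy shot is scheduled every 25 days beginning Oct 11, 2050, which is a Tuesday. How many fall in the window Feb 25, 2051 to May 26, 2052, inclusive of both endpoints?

Occurrences land 25·i days after Oct 11, 2050 for i = 0, 1, 2, …
Feb 25, 2051 is 137 days after the start; 137 ÷ 25 = 5 remainder 12; since the remainder is 12, round up to i = 6. First occurrence in the window: #7 on Mar 10, 2051 (6×25 = 150 days in).
May 26, 2052 is 593 days after the start; 593 ÷ 25 = 23 remainder 18. Last occurrence in the window: #24 on May 8, 2052.
Occurrences #7 through #24: 18 in total.

18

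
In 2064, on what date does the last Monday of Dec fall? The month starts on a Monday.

Dec 29, 2064

Dec 2064 begins on a Monday, so the first Monday is Dec 1.
Dec 2064 has 31 days. Adding weeks: 1, 8, 15, 22, 29 — the last one ≤ 31 is the 29th.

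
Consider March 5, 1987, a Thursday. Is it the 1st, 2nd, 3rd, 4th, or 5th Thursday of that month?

1st

Day 5 falls in week ⌈5/7⌉ of the month.
Days 1–7 hold the 1st Thursday, 8–14 the 2nd, 15–21 the 3rd, 22–28 the 4th, 29–31 the 5th.
5 is in the range for the 1st.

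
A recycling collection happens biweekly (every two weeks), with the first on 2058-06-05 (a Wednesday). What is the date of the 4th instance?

2058-07-17

The 4th occurrence is 3 intervals after the first: 3 × 14 = 42 days after 2058-06-05.
June has 30 days — 25 days to the end of June leaves 17.
17 days into July → 2058-07-17.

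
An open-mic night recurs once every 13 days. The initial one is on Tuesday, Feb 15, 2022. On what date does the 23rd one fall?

The 23rd occurrence is 22 intervals after the first: 22 × 13 = 286 days after Feb 15, 2022.
Feb has 28 days — 13 days to the end of Feb leaves 273.
Mar has 31 days (242 left).
Apr has 30 days (212 left).
May has 31 days (181 left).
Jun has 30 days (151 left).
Jul has 31 days (120 left).
Aug has 31 days (89 left).
Sep has 30 days (59 left).
Oct has 31 days (28 left).
28 days into Nov → Nov 28, 2022.

Nov 28, 2022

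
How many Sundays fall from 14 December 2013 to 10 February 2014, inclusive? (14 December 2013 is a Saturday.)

14 December 2013 is a Saturday; the first Sunday on or after it is 15 December 2013 (1 day later).
From 15 December 2013 to 10 February 2014: 16 + 31 + 10 = 57 days (rest of December, January, February).
57 ÷ 7 = 8 full weeks with remainder 1, so 8 more Sundays after the first → 9.

9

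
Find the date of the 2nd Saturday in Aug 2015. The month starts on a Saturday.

Aug 2015 begins on a Saturday, so the first Saturday is Aug 1.
The 2nd Saturday is 1 weeks later: 1 + 7 = 8.

Aug 8, 2015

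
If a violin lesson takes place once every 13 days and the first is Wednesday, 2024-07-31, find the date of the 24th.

2025-05-26

The 24th occurrence is 23 intervals after the first: 23 × 13 = 299 days after 2024-07-31.
July has 31 days — 0 days to the end of July leaves 299.
August has 31 days (268 left).
September has 30 days (238 left).
October has 31 days (207 left).
November has 30 days (177 left).
December has 31 days (146 left).
January has 31 days (115 left).
February has 28 days (87 left).
March has 31 days (56 left).
April has 30 days (26 left).
26 days into May → 2025-05-26.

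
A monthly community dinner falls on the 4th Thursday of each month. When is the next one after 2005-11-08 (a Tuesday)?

November 2005 starts on a Tuesday; its first Thursday is the 3rd, so the 4th Thursday is the 24th — 2005-11-24.
2005-11-24 is after 2005-11-08, so that is the next one.

2005-11-24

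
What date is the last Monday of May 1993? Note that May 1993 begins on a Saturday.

May 1993 begins on a Saturday, so the first Monday is May 3 (2 days later).
May 1993 has 31 days. Adding weeks: 3, 10, 17, 24, 31 — the last one ≤ 31 is the 31st.

May 31, 1993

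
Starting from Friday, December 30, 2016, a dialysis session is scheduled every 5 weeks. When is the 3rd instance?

March 10, 2017

The 3rd occurrence is 2 intervals after the first: 2 × 35 = 70 days after December 30, 2016.
December has 31 days — 1 day to the end of December leaves 69.
January has 31 days (38 left).
February has 28 days (10 left).
10 days into March → March 10, 2017.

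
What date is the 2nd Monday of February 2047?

The first Monday of February 2047 is February 4.
The 2nd Monday is 1 weeks later: 4 + 7 = 11.

2047-02-11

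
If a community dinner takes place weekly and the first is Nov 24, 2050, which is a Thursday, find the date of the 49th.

Oct 26, 2051

The 49th occurrence is 48 intervals after the first: 48 × 7 = 336 days after Nov 24, 2050.
Nov has 30 days — 6 days to the end of Nov leaves 330.
Dec has 31 days (299 left).
Jan has 31 days (268 left).
Feb has 28 days (240 left).
Mar has 31 days (209 left).
Apr has 30 days (179 left).
May has 31 days (148 left).
Jun has 30 days (118 left).
Jul has 31 days (87 left).
Aug has 31 days (56 left).
Sep has 30 days (26 left).
26 days into Oct → Oct 26, 2051.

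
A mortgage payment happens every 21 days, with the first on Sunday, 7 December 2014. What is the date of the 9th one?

The 9th occurrence is 8 intervals after the first: 8 × 21 = 168 days after 7 December 2014.
December has 31 days — 24 days to the end of December leaves 144.
January has 31 days (113 left).
February has 28 days (85 left).
March has 31 days (54 left).
April has 30 days (24 left).
24 days into May → 24 May 2015.

24 May 2015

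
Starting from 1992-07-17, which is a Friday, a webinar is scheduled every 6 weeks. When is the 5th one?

The 5th occurrence is 4 intervals after the first: 4 × 42 = 168 days after 1992-07-17.
July has 31 days — 14 days to the end of July leaves 154.
August has 31 days (123 left).
September has 30 days (93 left).
October has 31 days (62 left).
November has 30 days (32 left).
December has 31 days (1 left).
1 day into January → 1993-01-01.

1993-01-01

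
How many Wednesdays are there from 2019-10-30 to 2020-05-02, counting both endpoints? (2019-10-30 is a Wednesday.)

27

2019-10-30 is a Wednesday; the first Wednesday on or after it is 2019-10-30.
From 2019-10-30 to 2020-05-02: 1 + 30 + 31 + 31 + 29 + 31 + 30 + 2 = 185 days (rest of October, November, December, January, February, March, April, May).
185 ÷ 7 = 26 full weeks with remainder 3, so 26 more Wednesdays after the first → 27.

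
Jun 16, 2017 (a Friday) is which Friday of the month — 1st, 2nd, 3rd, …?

3rd

Day 16 falls in week ⌈16/7⌉ of the month.
Days 1–7 hold the 1st Friday, 8–14 the 2nd, 15–21 the 3rd, 22–28 the 4th, 29–31 the 5th.
16 is in the range for the 3rd.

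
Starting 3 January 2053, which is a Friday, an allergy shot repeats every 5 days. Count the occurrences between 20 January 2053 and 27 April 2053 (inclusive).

Occurrences land 5·i days after 3 January 2053 for i = 0, 1, 2, …
20 January 2053 is 17 days after the start; 17 ÷ 5 = 3 remainder 2; since the remainder is 2, round up to i = 4. First occurrence in the window: #5 on 23 January 2053 (4×5 = 20 days in).
27 April 2053 is 114 days after the start; 114 ÷ 5 = 22 remainder 4. Last occurrence in the window: #23 on 23 April 2053.
Occurrences #5 through #23: 19 in total.

19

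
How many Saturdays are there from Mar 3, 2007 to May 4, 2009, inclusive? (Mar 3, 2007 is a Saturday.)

Mar 3, 2007 is a Saturday; the first Saturday on or after it is Mar 3, 2007.
From Mar 3, 2007 to May 4, 2009: 303 + 366 + 124 = 793 days (rest of 2007, 2008, to May 4, 2009 in 2009).
793 ÷ 7 = 113 full weeks with remainder 2, so 113 more Saturdays after the first → 114.

114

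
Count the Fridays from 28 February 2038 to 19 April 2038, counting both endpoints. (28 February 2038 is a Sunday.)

7

28 February 2038 is a Sunday; the first Friday on or after it is 5 March 2038 (5 days later).
From 5 March 2038 to 19 April 2038: 26 + 19 = 45 days (rest of March, April).
45 ÷ 7 = 6 full weeks with remainder 3, so 6 more Fridays after the first → 7.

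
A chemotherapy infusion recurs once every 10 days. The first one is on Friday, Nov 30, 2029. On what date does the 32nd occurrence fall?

Oct 6, 2030

The 32nd occurrence is 31 intervals after the first: 31 × 10 = 310 days after Nov 30, 2029.
Nov has 30 days — 0 days to the end of Nov leaves 310.
Dec has 31 days (279 left).
Jan has 31 days (248 left).
Feb has 28 days (220 left).
Mar has 31 days (189 left).
Apr has 30 days (159 left).
May has 31 days (128 left).
Jun has 30 days (98 left).
Jul has 31 days (67 left).
Aug has 31 days (36 left).
Sep has 30 days (6 left).
6 days into Oct → Oct 6, 2030.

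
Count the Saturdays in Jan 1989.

4

Jan 1, 1989 is a Sunday; the first Saturday on or after it is Jan 7, 1989 (6 days later).
From Jan 7, 1989 to Jan 31, 1989 is 31 − 7 = 24 days.
24 ÷ 7 = 3 full weeks with remainder 3, so 3 more Saturdays after the first → 4.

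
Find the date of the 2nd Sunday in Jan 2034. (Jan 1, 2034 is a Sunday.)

Jan 8, 2034

Jan 2034 begins on a Sunday, so the first Sunday is Jan 1.
The 2nd Sunday is 1 weeks later: 1 + 7 = 8.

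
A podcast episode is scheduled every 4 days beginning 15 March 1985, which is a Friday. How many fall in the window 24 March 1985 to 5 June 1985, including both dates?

Occurrences land 4·i days after 15 March 1985 for i = 0, 1, 2, …
24 March 1985 is 9 days after the start; 9 ÷ 4 = 2 remainder 1; since the remainder is 1, round up to i = 3. First occurrence in the window: #4 on 27 March 1985 (3×4 = 12 days in).
5 June 1985 is 82 days after the start; 82 ÷ 4 = 20 remainder 2. Last occurrence in the window: #21 on 3 June 1985.
Occurrences #4 through #21: 18 in total.

18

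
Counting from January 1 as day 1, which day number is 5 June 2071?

Days in months before June: 31 + 28 + 31 + 30 + 31 = 151.
Plus 5 days into June → day 156.

156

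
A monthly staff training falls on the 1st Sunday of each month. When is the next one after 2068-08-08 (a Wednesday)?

August 2068 starts on a Wednesday, so its 1st Sunday is 2068-08-05 (4 days in).
That is not after 2068-08-08, so look at September 2068.
September 2068 starts on a Saturday, so its 1st Sunday is 2068-09-02 (1 day in).

2068-09-02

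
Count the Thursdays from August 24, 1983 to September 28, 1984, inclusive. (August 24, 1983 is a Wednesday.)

58

August 24, 1983 is a Wednesday; the first Thursday on or after it is August 25, 1983 (1 day later).
From August 25, 1983 to September 28, 1984: 128 + 272 = 400 days (rest of 1983, to September 28, 1984 in 1984).
400 ÷ 7 = 57 full weeks with remainder 1, so 57 more Thursdays after the first → 58.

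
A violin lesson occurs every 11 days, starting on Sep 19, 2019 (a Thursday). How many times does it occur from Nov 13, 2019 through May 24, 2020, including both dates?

18

Occurrences land 11·i days after Sep 19, 2019 for i = 0, 1, 2, …
Nov 13, 2019 is 55 days after the start; 55 ÷ 11 = 5 remainder 0. First occurrence in the window: #6 on Nov 13, 2019 (5×11 = 55 days in).
May 24, 2020 is 248 days after the start; 248 ÷ 11 = 22 remainder 6. Last occurrence in the window: #23 on May 18, 2020.
Occurrences #6 through #23: 18 in total.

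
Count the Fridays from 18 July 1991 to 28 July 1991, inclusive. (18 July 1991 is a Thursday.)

18 July 1991 is a Thursday; the first Friday on or after it is 19 July 1991 (1 day later).
From 19 July 1991 to 28 July 1991 is 28 − 19 = 9 days.
9 ÷ 7 = 1 full weeks with remainder 2, so 1 more Fridays after the first → 2.

2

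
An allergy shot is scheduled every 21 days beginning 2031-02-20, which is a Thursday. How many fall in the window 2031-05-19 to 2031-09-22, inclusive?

6

Occurrences land 21·i days after 2031-02-20 for i = 0, 1, 2, …
2031-05-19 is 88 days after the start; 88 ÷ 21 = 4 remainder 4; since the remainder is 4, round up to i = 5. First occurrence in the window: #6 on 2031-06-05 (5×21 = 105 days in).
2031-09-22 is 214 days after the start; 214 ÷ 21 = 10 remainder 4. Last occurrence in the window: #11 on 2031-09-18.
Occurrences #6 through #11: 6 in total.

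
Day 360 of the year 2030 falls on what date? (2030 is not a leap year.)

December 26, 2030

January has 31 days (360 − 31 = 329 remain).
February has 28 days (329 − 28 = 301 remain).
March has 31 days (301 − 31 = 270 remain).
April has 30 days (270 − 30 = 240 remain).
May has 31 days (240 − 31 = 209 remain).
June has 30 days (209 − 30 = 179 remain).
July has 31 days (179 − 31 = 148 remain).
August has 31 days (148 − 31 = 117 remain).
September has 30 days (117 − 30 = 87 remain).
October has 31 days (87 − 31 = 56 remain).
November has 30 days (56 − 30 = 26 remain).
26 into December → December 26.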